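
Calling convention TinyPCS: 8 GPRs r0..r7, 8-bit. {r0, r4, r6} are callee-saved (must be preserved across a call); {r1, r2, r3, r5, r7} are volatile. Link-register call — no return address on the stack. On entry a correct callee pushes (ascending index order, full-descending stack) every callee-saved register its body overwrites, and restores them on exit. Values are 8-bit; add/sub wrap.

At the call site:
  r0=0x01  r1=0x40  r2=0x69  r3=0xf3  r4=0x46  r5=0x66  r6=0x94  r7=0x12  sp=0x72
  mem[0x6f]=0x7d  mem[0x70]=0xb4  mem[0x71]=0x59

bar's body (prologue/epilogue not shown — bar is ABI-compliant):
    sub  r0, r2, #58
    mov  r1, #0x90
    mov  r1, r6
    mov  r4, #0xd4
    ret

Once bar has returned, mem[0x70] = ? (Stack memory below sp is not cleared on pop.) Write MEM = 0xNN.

MEM = 0x46

prologue: push r0 → mem[0x71]=0x01, sp=0x71
prologue: push r4 → mem[0x70]=0x46, sp=0x70
body[0] sub  r0, r2, #58 → r0=0x2f
body[1] mov  r1, #0x90 → r1=0x90
body[2] mov  r1, r6 → r1=0x94
body[3] mov  r4, #0xd4 → r4=0xd4
epilogue: pop r4=0x46, sp=0x71
epilogue: pop r0=0x01, sp=0x72
prologue pushed ['r0', 'r4'] at ['0x71', '0x70']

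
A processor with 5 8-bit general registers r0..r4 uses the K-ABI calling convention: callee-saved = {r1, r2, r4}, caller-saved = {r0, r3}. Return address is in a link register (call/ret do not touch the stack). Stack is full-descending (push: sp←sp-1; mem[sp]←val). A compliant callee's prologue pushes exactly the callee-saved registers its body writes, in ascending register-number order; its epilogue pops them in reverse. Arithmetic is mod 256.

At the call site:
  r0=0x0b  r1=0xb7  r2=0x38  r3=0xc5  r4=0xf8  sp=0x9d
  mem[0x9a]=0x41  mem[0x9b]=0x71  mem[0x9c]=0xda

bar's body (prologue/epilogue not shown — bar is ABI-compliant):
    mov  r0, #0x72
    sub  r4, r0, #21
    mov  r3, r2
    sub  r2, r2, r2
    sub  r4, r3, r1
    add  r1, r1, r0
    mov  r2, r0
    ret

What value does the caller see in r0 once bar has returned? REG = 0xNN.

REG = 0x72

prologue: push r1 → mem[0x9c]=0xb7, sp=0x9c
prologue: push r2 → mem[0x9b]=0x38, sp=0x9b
prologue: push r4 → mem[0x9a]=0xf8, sp=0x9a
body[0] mov  r0, #0x72 → r0=0x72
body[1] sub  r4, r0, #21 → r4=0x5d
body[2] mov  r3, r2 → r3=0x38
body[3] sub  r2, r2, r2 → r2=0x00
body[4] sub  r4, r3, r1 → r4=0x81
body[5] add  r1, r1, r0 → r1=0x29
body[6] mov  r2, r0 → r2=0x72
epilogue: pop r4=0xf8, sp=0x9b
epilogue: pop r2=0x38, sp=0x9c
epilogue: pop r1=0xb7, sp=0x9d
r0 is caller-saved → body value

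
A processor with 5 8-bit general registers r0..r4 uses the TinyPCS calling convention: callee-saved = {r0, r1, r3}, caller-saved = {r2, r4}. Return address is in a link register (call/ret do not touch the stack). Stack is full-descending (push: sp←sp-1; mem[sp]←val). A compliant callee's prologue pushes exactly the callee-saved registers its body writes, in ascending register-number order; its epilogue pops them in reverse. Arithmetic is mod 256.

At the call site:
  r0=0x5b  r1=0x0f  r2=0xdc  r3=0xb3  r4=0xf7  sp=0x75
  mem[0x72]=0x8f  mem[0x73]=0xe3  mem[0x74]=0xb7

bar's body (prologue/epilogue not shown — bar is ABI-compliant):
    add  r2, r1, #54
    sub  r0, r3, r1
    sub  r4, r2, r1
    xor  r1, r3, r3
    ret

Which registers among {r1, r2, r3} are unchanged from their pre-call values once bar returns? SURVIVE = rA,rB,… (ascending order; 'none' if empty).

SURVIVE = r1,r3

prologue: push r0 -> mem[0x74]=0x5b, sp=0x74
prologue: push r1 -> mem[0x73]=0x0f, sp=0x73
body[0] add  r2, r1, #54 -> r2=0x45
body[1] sub  r0, r3, r1 -> r0=0xa4
body[2] sub  r4, r2, r1 -> r4=0x36
body[3] xor  r1, r3, r3 -> r1=0x00
epilogue: pop r1=0x0f, sp=0x74
epilogue: pop r0=0x5b, sp=0x75
r1: callee-saved, written=True
r2: caller-saved, written=True
r3: callee-saved, written=False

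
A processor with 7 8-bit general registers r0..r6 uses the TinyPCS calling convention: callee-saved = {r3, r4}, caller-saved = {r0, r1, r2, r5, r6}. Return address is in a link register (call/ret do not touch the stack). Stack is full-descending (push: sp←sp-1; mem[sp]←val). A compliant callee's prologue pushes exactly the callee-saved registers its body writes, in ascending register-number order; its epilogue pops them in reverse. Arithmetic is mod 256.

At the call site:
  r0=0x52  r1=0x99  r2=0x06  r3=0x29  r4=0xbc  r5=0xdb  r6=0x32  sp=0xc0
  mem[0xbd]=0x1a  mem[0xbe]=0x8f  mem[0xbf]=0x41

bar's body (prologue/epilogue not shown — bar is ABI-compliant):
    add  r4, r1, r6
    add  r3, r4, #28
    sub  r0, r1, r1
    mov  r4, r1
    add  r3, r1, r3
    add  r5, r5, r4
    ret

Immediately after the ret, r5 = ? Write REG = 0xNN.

REG = 0x74

prologue: push r3 -> mem[0xbf]=0x29, sp=0xbf
prologue: push r4 -> mem[0xbe]=0xbc, sp=0xbe
body[0] add  r4, r1, r6 -> r4=0xcb
body[1] add  r3, r4, #28 -> r3=0xe7
body[2] sub  r0, r1, r1 -> r0=0x00
body[3] mov  r4, r1 -> r4=0x99
body[4] add  r3, r1, r3 -> r3=0x80
body[5] add  r5, r5, r4 -> r5=0x74
epilogue: pop r4=0xbc, sp=0xbf
epilogue: pop r3=0x29, sp=0xc0
r5 is caller-saved -> body value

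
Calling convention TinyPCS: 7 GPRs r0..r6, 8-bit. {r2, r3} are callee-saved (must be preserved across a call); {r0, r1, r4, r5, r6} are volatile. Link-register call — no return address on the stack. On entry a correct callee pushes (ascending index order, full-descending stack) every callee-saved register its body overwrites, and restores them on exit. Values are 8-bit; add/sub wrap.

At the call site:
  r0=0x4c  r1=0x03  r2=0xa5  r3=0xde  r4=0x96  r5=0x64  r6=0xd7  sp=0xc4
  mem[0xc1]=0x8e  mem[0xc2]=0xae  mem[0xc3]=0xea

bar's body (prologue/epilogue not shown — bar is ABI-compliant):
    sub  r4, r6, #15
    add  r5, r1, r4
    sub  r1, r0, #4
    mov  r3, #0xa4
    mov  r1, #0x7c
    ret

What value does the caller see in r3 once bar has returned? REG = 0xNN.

REG = 0xde

prologue: push r3 → mem[0xc3]=0xde, sp=0xc3
body[0] sub  r4, r6, #15 → r4=0xc8
body[1] add  r5, r1, r4 → r5=0xcb
body[2] sub  r1, r0, #4 → r1=0x48
body[3] mov  r3, #0xa4 → r3=0xa4
body[4] mov  r1, #0x7c → r1=0x7c
epilogue: pop r3=0xde, sp=0xc4
r3 is callee-saved → restored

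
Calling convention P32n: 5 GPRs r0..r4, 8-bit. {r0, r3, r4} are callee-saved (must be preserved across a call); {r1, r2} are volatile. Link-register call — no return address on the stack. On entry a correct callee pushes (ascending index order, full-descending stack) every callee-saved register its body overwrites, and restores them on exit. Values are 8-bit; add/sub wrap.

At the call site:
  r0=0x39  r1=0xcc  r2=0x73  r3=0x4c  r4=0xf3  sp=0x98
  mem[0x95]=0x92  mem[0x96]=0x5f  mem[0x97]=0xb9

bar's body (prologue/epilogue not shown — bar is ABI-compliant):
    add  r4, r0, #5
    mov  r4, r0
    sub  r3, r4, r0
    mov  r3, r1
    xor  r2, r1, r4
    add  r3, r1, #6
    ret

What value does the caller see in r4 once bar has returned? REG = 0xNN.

REG = 0xf3

prologue: push r3 -> mem[0x97]=0x4c, sp=0x97
prologue: push r4 -> mem[0x96]=0xf3, sp=0x96
body[0] add  r4, r0, #5 -> r4=0x3e
body[1] mov  r4, r0 -> r4=0x39
body[2] sub  r3, r4, r0 -> r3=0x00
body[3] mov  r3, r1 -> r3=0xcc
body[4] xor  r2, r1, r4 -> r2=0xf5
body[5] add  r3, r1, #6 -> r3=0xd2
epilogue: pop r4=0xf3, sp=0x97
epilogue: pop r3=0x4c, sp=0x98
r4 is callee-saved -> restored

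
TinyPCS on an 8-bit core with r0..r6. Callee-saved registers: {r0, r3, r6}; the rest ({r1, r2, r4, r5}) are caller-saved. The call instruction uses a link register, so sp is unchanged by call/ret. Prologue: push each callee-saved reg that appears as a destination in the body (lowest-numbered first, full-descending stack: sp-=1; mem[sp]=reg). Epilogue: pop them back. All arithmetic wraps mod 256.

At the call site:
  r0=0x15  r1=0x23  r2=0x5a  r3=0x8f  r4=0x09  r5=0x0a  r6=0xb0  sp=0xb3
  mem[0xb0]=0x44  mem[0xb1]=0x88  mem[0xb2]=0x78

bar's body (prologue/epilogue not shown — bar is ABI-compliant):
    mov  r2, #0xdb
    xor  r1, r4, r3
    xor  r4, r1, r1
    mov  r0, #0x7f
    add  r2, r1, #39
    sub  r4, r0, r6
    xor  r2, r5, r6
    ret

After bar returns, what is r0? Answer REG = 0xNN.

prologue: push r0 → mem[0xb2]=0x15, sp=0xb2
body[0] mov  r2, #0xdb → r2=0xdb
body[1] xor  r1, r4, r3 → r1=0x86
body[2] xor  r4, r1, r1 → r4=0x00
body[3] mov  r0, #0x7f → r0=0x7f
body[4] add  r2, r1, #39 → r2=0xad
body[5] sub  r4, r0, r6 → r4=0xcf
body[6] xor  r2, r5, r6 → r2=0xba
epilogue: pop r0=0x15, sp=0xb3
r0 is callee-saved → restored

REG = 0x15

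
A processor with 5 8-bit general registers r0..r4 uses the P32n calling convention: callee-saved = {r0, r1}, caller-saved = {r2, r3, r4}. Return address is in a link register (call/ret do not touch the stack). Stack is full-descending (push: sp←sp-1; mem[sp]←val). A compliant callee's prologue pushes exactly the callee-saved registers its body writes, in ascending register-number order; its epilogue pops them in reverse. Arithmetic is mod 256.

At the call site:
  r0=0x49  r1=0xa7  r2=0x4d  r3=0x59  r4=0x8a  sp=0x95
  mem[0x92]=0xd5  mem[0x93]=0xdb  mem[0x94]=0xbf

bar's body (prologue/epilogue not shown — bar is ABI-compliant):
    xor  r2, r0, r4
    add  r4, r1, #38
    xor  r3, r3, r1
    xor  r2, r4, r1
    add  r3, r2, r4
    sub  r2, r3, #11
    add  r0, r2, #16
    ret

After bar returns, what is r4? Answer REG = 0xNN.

REG = 0xcd

prologue: push r0 → mem[0x94]=0x49, sp=0x94
body[0] xor  r2, r0, r4 → r2=0xc3
body[1] add  r4, r1, #38 → r4=0xcd
body[2] xor  r3, r3, r1 → r3=0xfe
body[3] xor  r2, r4, r1 → r2=0x6a
body[4] add  r3, r2, r4 → r3=0x37
body[5] sub  r2, r3, #11 → r2=0x2c
body[6] add  r0, r2, #16 → r0=0x3c
epilogue: pop r0=0x49, sp=0x95
r4 is caller-saved → body value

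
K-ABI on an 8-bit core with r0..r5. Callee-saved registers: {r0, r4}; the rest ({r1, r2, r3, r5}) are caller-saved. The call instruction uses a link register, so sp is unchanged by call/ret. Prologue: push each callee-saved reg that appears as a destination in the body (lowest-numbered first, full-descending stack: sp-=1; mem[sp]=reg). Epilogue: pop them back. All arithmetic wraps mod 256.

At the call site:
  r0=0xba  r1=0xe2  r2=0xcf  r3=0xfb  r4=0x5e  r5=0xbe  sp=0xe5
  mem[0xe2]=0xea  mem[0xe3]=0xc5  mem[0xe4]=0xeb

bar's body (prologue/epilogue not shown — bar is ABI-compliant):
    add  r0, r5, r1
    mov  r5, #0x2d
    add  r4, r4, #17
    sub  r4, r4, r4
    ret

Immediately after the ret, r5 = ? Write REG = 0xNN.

REG = 0x2d

prologue: push r0 → mem[0xe4]=0xba, sp=0xe4
prologue: push r4 → mem[0xe3]=0x5e, sp=0xe3
body[0] add  r0, r5, r1 → r0=0xa0
body[1] mov  r5, #0x2d → r5=0x2d
body[2] add  r4, r4, #17 → r4=0x6f
body[3] sub  r4, r4, r4 → r4=0x00
epilogue: pop r4=0x5e, sp=0xe4
epilogue: pop r0=0xba, sp=0xe5
r5 is caller-saved → body value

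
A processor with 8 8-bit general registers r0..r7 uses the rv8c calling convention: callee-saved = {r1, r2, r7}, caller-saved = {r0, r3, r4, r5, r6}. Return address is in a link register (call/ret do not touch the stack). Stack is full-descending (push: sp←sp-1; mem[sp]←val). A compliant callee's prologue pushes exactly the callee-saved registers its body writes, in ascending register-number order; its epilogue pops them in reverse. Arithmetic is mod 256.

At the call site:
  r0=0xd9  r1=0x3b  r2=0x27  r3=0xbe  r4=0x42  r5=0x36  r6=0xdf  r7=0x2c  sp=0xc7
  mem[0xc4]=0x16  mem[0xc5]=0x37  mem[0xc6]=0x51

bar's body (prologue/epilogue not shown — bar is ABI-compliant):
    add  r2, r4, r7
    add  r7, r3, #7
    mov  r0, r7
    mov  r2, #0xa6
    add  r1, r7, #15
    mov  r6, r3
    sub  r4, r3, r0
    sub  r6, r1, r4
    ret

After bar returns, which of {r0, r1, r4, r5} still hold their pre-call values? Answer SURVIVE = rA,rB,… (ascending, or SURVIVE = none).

SURVIVE = r1,r5

prologue: push r1 -> mem[0xc6]=0x3b, sp=0xc6
prologue: push r2 -> mem[0xc5]=0x27, sp=0xc5
prologue: push r7 -> mem[0xc4]=0x2c, sp=0xc4
body[0] add  r2, r4, r7 -> r2=0x6e
body[1] add  r7, r3, #7 -> r7=0xc5
body[2] mov  r0, r7 -> r0=0xc5
body[3] mov  r2, #0xa6 -> r2=0xa6
body[4] add  r1, r7, #15 -> r1=0xd4
body[5] mov  r6, r3 -> r6=0xbe
body[6] sub  r4, r3, r0 -> r4=0xf9
body[7] sub  r6, r1, r4 -> r6=0xdb
epilogue: pop r7=0x2c, sp=0xc5
epilogue: pop r2=0x27, sp=0xc6
epilogue: pop r1=0x3b, sp=0xc7
r0: caller-saved, written=True
r1: callee-saved, written=True
r4: caller-saved, written=True
r5: caller-saved, written=False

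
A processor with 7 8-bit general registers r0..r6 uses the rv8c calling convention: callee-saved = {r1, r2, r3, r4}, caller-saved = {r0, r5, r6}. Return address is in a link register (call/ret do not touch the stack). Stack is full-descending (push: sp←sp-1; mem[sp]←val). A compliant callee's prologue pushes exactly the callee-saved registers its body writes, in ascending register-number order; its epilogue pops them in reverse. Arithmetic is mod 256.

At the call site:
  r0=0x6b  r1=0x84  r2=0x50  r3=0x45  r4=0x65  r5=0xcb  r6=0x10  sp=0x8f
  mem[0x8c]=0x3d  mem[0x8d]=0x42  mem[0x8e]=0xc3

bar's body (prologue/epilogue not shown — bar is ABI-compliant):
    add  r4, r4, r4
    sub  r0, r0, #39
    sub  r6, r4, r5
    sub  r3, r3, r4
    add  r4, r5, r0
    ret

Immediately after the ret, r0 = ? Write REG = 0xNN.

REG = 0x44

prologue: push r3 → mem[0x8e]=0x45, sp=0x8e
prologue: push r4 → mem[0x8d]=0x65, sp=0x8d
body[0] add  r4, r4, r4 → r4=0xca
body[1] sub  r0, r0, #39 → r0=0x44
body[2] sub  r6, r4, r5 → r6=0xff
body[3] sub  r3, r3, r4 → r3=0x7b
body[4] add  r4, r5, r0 → r4=0x0f
epilogue: pop r4=0x65, sp=0x8e
epilogue: pop r3=0x45, sp=0x8f
r0 is caller-saved → body value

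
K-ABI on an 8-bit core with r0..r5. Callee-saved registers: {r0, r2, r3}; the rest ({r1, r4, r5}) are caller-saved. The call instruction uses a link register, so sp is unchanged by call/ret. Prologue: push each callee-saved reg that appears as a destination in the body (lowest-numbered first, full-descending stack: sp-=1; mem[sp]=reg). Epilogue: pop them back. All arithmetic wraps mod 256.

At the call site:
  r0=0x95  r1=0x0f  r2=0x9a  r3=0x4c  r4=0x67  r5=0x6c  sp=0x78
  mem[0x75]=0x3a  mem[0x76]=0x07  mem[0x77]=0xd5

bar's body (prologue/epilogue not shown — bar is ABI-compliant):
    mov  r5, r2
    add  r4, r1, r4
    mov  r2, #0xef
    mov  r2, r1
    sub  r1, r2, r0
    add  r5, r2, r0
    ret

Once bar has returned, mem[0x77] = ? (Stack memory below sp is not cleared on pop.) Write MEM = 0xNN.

MEM = 0x9a

prologue: push r2 → mem[0x77]=0x9a, sp=0x77
body[0] mov  r5, r2 → r5=0x9a
body[1] add  r4, r1, r4 → r4=0x76
body[2] mov  r2, #0xef → r2=0xef
body[3] mov  r2, r1 → r2=0x0f
body[4] sub  r1, r2, r0 → r1=0x7a
body[5] add  r5, r2, r0 → r5=0xa4
epilogue: pop r2=0x9a, sp=0x78
prologue pushed ['r2'] at ['0x77']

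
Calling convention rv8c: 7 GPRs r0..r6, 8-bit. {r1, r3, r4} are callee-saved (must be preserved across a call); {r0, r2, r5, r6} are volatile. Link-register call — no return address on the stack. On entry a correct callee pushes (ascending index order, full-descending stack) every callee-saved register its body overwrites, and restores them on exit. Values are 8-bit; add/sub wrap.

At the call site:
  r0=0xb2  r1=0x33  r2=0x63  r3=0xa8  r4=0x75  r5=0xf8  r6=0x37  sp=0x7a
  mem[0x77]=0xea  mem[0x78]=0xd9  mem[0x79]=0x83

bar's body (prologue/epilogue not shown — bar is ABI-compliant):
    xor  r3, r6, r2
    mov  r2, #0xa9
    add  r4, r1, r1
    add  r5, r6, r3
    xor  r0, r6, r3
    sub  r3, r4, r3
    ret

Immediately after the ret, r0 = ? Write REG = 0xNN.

prologue: push r3 → mem[0x79]=0xa8, sp=0x79
prologue: push r4 → mem[0x78]=0x75, sp=0x78
body[0] xor  r3, r6, r2 → r3=0x54
body[1] mov  r2, #0xa9 → r2=0xa9
body[2] add  r4, r1, r1 → r4=0x66
body[3] add  r5, r6, r3 → r5=0x8b
body[4] xor  r0, r6, r3 → r0=0x63
body[5] sub  r3, r4, r3 → r3=0x12
epilogue: pop r4=0x75, sp=0x79
epilogue: pop r3=0xa8, sp=0x7a
r0 is caller-saved → body value

REG = 0x63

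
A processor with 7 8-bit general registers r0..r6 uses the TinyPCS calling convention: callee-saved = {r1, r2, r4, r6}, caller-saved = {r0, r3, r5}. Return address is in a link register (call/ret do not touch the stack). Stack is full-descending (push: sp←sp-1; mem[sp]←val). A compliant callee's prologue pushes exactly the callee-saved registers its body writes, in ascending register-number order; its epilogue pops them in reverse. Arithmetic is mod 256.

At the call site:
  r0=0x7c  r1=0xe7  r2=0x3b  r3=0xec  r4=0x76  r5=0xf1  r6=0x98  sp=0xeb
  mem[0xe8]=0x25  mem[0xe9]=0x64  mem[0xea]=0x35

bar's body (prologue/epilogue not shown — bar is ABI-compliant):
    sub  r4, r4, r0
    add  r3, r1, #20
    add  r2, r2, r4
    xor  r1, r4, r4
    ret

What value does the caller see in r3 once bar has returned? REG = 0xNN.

prologue: push r1 -> mem[0xea]=0xe7, sp=0xea
prologue: push r2 -> mem[0xe9]=0x3b, sp=0xe9
prologue: push r4 -> mem[0xe8]=0x76, sp=0xe8
body[0] sub  r4, r4, r0 -> r4=0xfa
body[1] add  r3, r1, #20 -> r3=0xfb
body[2] add  r2, r2, r4 -> r2=0x35
body[3] xor  r1, r4, r4 -> r1=0x00
epilogue: pop r4=0x76, sp=0xe9
epilogue: pop r2=0x3b, sp=0xea
epilogue: pop r1=0xe7, sp=0xeb
r3 is caller-saved -> body value

REG = 0xfb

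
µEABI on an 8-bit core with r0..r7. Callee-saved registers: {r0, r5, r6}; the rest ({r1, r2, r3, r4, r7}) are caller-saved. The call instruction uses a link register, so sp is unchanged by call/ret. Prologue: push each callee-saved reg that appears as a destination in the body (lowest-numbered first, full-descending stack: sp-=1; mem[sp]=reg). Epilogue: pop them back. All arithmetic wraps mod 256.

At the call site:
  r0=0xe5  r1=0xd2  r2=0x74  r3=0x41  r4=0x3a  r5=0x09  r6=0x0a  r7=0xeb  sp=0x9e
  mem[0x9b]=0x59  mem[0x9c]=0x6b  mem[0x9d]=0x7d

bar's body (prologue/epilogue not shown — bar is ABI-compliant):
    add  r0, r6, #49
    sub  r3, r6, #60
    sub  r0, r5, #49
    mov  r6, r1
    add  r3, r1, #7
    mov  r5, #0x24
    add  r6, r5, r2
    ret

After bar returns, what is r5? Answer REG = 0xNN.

prologue: push r0 → mem[0x9d]=0xe5, sp=0x9d
prologue: push r5 → mem[0x9c]=0x09, sp=0x9c
prologue: push r6 → mem[0x9b]=0x0a, sp=0x9b
body[0] add  r0, r6, #49 → r0=0x3b
body[1] sub  r3, r6, #60 → r3=0xce
body[2] sub  r0, r5, #49 → r0=0xd8
body[3] mov  r6, r1 → r6=0xd2
body[4] add  r3, r1, #7 → r3=0xd9
body[5] mov  r5, #0x24 → r5=0x24
body[6] add  r6, r5, r2 → r6=0x98
epilogue: pop r6=0x0a, sp=0x9c
epilogue: pop r5=0x09, sp=0x9d
epilogue: pop r0=0xe5, sp=0x9e
r5 is callee-saved → restored

REG = 0x09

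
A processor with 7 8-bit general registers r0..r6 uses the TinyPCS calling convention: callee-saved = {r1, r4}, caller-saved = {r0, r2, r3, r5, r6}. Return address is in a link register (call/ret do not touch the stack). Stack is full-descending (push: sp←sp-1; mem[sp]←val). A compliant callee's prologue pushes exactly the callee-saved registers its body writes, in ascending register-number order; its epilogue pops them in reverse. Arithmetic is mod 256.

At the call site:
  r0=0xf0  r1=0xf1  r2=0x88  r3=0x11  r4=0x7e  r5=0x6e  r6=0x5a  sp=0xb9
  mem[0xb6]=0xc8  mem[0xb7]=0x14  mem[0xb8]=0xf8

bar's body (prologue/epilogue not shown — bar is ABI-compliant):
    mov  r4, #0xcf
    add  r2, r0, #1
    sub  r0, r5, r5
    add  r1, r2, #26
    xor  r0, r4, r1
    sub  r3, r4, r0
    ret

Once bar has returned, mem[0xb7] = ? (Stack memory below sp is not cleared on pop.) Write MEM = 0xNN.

MEM = 0x7e

prologue: push r1 → mem[0xb8]=0xf1, sp=0xb8
prologue: push r4 → mem[0xb7]=0x7e, sp=0xb7
body[0] mov  r4, #0xcf → r4=0xcf
body[1] add  r2, r0, #1 → r2=0xf1
body[2] sub  r0, r5, r5 → r0=0x00
body[3] add  r1, r2, #26 → r1=0x0b
body[4] xor  r0, r4, r1 → r0=0xc4
body[5] sub  r3, r4, r0 → r3=0x0b
epilogue: pop r4=0x7e, sp=0xb8
epilogue: pop r1=0xf1, sp=0xb9
prologue pushed ['r1', 'r4'] at ['0xb8', '0xb7']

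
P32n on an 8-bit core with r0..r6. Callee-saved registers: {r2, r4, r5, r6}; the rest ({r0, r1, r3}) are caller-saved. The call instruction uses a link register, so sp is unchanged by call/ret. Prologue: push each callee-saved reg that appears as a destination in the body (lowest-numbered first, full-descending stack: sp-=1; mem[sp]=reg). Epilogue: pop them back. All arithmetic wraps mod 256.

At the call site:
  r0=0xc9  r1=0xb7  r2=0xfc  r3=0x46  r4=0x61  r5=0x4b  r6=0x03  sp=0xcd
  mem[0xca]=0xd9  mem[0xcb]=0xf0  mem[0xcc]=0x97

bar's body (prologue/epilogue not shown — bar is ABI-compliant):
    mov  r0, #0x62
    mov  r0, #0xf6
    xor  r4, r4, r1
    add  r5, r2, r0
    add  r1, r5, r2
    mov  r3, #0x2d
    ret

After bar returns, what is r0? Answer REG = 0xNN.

prologue: push r4 → mem[0xcc]=0x61, sp=0xcc
prologue: push r5 → mem[0xcb]=0x4b, sp=0xcb
body[0] mov  r0, #0x62 → r0=0x62
body[1] mov  r0, #0xf6 → r0=0xf6
body[2] xor  r4, r4, r1 → r4=0xd6
body[3] add  r5, r2, r0 → r5=0xf2
body[4] add  r1, r5, r2 → r1=0xee
body[5] mov  r3, #0x2d → r3=0x2d
epilogue: pop r5=0x4b, sp=0xcc
epilogue: pop r4=0x61, sp=0xcd
r0 is caller-saved → body value

REG = 0xf6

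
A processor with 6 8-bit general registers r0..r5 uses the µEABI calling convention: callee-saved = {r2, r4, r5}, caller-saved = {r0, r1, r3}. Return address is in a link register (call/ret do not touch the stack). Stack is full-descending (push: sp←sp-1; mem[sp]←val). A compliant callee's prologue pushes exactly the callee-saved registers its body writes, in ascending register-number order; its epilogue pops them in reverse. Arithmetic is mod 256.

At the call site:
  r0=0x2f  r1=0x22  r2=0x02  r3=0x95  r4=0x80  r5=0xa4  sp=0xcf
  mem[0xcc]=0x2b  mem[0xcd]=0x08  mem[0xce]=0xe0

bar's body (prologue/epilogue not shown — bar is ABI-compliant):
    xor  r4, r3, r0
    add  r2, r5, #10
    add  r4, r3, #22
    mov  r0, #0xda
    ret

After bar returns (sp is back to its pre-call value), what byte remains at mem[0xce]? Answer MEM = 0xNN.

MEM = 0x02

prologue: push r2 → mem[0xce]=0x02, sp=0xce
prologue: push r4 → mem[0xcd]=0x80, sp=0xcd
body[0] xor  r4, r3, r0 → r4=0xba
body[1] add  r2, r5, #10 → r2=0xae
body[2] add  r4, r3, #22 → r4=0xab
body[3] mov  r0, #0xda → r0=0xda
epilogue: pop r4=0x80, sp=0xce
epilogue: pop r2=0x02, sp=0xcf
prologue pushed ['r2', 'r4'] at ['0xce', '0xcd']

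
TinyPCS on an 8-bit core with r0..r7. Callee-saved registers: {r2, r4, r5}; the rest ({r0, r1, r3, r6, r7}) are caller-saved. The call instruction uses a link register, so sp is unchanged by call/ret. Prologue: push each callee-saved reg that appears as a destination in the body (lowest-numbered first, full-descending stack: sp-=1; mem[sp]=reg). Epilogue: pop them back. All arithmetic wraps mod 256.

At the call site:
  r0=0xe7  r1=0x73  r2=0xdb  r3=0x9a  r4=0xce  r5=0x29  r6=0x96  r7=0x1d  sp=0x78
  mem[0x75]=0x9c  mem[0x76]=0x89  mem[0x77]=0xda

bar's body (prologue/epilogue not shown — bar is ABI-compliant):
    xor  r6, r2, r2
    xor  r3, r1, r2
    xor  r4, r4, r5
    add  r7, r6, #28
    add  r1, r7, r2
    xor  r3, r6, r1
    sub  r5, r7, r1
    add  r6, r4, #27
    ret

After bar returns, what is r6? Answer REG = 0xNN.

REG = 0x02

prologue: push r4 -> mem[0x77]=0xce, sp=0x77
prologue: push r5 -> mem[0x76]=0x29, sp=0x76
body[0] xor  r6, r2, r2 -> r6=0x00
body[1] xor  r3, r1, r2 -> r3=0xa8
body[2] xor  r4, r4, r5 -> r4=0xe7
body[3] add  r7, r6, #28 -> r7=0x1c
body[4] add  r1, r7, r2 -> r1=0xf7
body[5] xor  r3, r6, r1 -> r3=0xf7
body[6] sub  r5, r7, r1 -> r5=0x25
body[7] add  r6, r4, #27 -> r6=0x02
epilogue: pop r5=0x29, sp=0x77
epilogue: pop r4=0xce, sp=0x78
r6 is caller-saved -> body value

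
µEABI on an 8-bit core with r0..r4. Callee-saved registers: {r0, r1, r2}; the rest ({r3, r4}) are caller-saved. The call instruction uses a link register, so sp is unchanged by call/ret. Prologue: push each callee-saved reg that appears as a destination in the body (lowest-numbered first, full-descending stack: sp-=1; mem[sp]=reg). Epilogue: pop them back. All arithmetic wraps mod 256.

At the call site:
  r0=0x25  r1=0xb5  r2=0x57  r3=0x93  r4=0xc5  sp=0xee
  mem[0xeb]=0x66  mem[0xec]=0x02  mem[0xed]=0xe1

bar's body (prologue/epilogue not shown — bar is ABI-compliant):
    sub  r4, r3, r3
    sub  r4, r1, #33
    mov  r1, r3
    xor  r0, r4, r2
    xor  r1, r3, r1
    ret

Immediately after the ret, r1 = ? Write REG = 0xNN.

REG = 0xb5

prologue: push r0 → mem[0xed]=0x25, sp=0xed
prologue: push r1 → mem[0xec]=0xb5, sp=0xec
body[0] sub  r4, r3, r3 → r4=0x00
body[1] sub  r4, r1, #33 → r4=0x94
body[2] mov  r1, r3 → r1=0x93
body[3] xor  r0, r4, r2 → r0=0xc3
body[4] xor  r1, r3, r1 → r1=0x00
epilogue: pop r1=0xb5, sp=0xed
epilogue: pop r0=0x25, sp=0xee
r1 is callee-saved → restored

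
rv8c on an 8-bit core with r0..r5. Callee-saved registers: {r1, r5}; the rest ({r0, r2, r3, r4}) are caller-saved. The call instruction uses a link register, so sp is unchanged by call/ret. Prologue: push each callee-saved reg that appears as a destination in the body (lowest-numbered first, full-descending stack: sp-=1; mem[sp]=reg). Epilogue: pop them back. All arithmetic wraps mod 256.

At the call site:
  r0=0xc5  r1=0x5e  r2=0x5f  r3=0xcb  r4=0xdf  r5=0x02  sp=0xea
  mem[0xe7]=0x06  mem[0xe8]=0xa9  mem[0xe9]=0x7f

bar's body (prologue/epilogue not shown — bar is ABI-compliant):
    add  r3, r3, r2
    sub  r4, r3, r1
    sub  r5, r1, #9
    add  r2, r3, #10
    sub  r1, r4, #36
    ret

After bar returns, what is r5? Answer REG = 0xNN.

prologue: push r1 → mem[0xe9]=0x5e, sp=0xe9
prologue: push r5 → mem[0xe8]=0x02, sp=0xe8
body[0] add  r3, r3, r2 → r3=0x2a
body[1] sub  r4, r3, r1 → r4=0xcc
body[2] sub  r5, r1, #9 → r5=0x55
body[3] add  r2, r3, #10 → r2=0x34
body[4] sub  r1, r4, #36 → r1=0xa8
epilogue: pop r5=0x02, sp=0xe9
epilogue: pop r1=0x5e, sp=0xea
r5 is callee-saved → restored

REG = 0x02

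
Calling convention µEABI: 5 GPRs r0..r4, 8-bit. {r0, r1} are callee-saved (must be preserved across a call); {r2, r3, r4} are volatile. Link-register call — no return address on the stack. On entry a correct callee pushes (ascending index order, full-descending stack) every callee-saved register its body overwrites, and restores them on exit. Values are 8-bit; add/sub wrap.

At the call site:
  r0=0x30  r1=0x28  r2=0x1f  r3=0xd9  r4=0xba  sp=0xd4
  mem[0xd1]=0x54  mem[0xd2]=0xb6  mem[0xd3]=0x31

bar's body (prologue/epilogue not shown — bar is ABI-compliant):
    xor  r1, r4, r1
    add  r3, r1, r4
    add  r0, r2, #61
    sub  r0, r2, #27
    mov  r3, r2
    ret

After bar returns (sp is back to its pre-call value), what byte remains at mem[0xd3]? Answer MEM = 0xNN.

MEM = 0x30

prologue: push r0 -> mem[0xd3]=0x30, sp=0xd3
prologue: push r1 -> mem[0xd2]=0x28, sp=0xd2
body[0] xor  r1, r4, r1 -> r1=0x92
body[1] add  r3, r1, r4 -> r3=0x4c
body[2] add  r0, r2, #61 -> r0=0x5c
body[3] sub  r0, r2, #27 -> r0=0x04
body[4] mov  r3, r2 -> r3=0x1f
epilogue: pop r1=0x28, sp=0xd3
epilogue: pop r0=0x30, sp=0xd4
prologue pushed ['r0', 'r1'] at ['0xd3', '0xd2']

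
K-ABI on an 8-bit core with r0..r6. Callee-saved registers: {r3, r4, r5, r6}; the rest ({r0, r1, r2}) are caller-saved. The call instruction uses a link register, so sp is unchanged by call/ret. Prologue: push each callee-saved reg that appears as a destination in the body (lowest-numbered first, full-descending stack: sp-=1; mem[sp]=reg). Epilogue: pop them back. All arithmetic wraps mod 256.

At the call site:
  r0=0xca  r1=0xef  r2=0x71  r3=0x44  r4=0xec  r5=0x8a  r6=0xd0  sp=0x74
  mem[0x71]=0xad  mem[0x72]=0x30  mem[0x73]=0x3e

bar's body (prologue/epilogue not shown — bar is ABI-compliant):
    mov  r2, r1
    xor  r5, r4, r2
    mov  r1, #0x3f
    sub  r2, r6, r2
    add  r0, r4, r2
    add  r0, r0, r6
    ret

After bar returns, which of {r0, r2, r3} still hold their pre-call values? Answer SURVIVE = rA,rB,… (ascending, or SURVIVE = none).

prologue: push r5 -> mem[0x73]=0x8a, sp=0x73
body[0] mov  r2, r1 -> r2=0xef
body[1] xor  r5, r4, r2 -> r5=0x03
body[2] mov  r1, #0x3f -> r1=0x3f
body[3] sub  r2, r6, r2 -> r2=0xe1
body[4] add  r0, r4, r2 -> r0=0xcd
body[5] add  r0, r0, r6 -> r0=0x9d
epilogue: pop r5=0x8a, sp=0x74
r0: caller-saved, written=True
r2: caller-saved, written=True
r3: callee-saved, written=False

SURVIVE = r3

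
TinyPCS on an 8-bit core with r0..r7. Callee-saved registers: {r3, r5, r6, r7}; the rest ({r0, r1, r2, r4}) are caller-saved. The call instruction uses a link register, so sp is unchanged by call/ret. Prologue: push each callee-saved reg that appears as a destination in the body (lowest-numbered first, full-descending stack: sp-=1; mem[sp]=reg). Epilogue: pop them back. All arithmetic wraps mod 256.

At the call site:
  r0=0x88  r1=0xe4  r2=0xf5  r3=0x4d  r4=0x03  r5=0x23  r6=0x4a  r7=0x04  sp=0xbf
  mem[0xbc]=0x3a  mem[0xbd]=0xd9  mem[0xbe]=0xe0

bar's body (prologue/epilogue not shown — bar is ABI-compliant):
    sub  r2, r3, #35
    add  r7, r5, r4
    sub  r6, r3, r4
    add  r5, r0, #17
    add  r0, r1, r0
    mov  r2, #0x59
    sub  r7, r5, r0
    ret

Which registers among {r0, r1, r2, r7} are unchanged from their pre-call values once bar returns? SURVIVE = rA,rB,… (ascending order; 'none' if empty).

prologue: push r5 -> mem[0xbe]=0x23, sp=0xbe
prologue: push r6 -> mem[0xbd]=0x4a, sp=0xbd
prologue: push r7 -> mem[0xbc]=0x04, sp=0xbc
body[0] sub  r2, r3, #35 -> r2=0x2a
body[1] add  r7, r5, r4 -> r7=0x26
body[2] sub  r6, r3, r4 -> r6=0x4a
body[3] add  r5, r0, #17 -> r5=0x99
body[4] add  r0, r1, r0 -> r0=0x6c
body[5] mov  r2, #0x59 -> r2=0x59
body[6] sub  r7, r5, r0 -> r7=0x2d
epilogue: pop r7=0x04, sp=0xbd
epilogue: pop r6=0x4a, sp=0xbe
epilogue: pop r5=0x23, sp=0xbf
r0: caller-saved, written=True
r1: caller-saved, written=False
r2: caller-saved, written=True
r7: callee-saved, written=True

SURVIVE = r1,r7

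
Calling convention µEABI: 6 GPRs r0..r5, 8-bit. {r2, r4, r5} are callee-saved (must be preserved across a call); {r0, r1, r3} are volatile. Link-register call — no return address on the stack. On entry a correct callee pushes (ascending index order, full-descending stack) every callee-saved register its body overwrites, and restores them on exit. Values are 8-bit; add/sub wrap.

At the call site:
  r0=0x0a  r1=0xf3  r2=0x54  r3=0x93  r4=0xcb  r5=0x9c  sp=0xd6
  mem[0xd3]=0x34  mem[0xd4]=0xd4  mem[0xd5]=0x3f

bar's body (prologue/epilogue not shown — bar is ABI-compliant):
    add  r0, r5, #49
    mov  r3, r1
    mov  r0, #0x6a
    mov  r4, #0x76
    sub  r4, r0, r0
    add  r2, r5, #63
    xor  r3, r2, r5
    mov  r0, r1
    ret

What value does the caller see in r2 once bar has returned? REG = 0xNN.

prologue: push r2 → mem[0xd5]=0x54, sp=0xd5
prologue: push r4 → mem[0xd4]=0xcb, sp=0xd4
body[0] add  r0, r5, #49 → r0=0xcd
body[1] mov  r3, r1 → r3=0xf3
body[2] mov  r0, #0x6a → r0=0x6a
body[3] mov  r4, #0x76 → r4=0x76
body[4] sub  r4, r0, r0 → r4=0x00
body[5] add  r2, r5, #63 → r2=0xdb
body[6] xor  r3, r2, r5 → r3=0x47
body[7] mov  r0, r1 → r0=0xf3
epilogue: pop r4=0xcb, sp=0xd5
epilogue: pop r2=0x54, sp=0xd6
r2 is callee-saved → restored

REG = 0x54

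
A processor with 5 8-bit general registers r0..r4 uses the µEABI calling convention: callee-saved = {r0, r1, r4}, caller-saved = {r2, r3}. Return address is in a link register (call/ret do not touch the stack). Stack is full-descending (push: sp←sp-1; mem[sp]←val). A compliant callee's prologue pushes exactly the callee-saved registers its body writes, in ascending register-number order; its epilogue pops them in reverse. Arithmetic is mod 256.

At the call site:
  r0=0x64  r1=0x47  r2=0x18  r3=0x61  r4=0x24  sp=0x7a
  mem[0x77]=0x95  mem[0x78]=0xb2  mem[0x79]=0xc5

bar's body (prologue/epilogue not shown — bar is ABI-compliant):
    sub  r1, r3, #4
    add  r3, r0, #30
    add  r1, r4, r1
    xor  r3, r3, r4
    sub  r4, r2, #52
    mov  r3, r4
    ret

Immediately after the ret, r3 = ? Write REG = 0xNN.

REG = 0xe4

prologue: push r1 -> mem[0x79]=0x47, sp=0x79
prologue: push r4 -> mem[0x78]=0x24, sp=0x78
body[0] sub  r1, r3, #4 -> r1=0x5d
body[1] add  r3, r0, #30 -> r3=0x82
body[2] add  r1, r4, r1 -> r1=0x81
body[3] xor  r3, r3, r4 -> r3=0xa6
body[4] sub  r4, r2, #52 -> r4=0xe4
body[5] mov  r3, r4 -> r3=0xe4
epilogue: pop r4=0x24, sp=0x79
epilogue: pop r1=0x47, sp=0x7a
r3 is caller-saved -> body value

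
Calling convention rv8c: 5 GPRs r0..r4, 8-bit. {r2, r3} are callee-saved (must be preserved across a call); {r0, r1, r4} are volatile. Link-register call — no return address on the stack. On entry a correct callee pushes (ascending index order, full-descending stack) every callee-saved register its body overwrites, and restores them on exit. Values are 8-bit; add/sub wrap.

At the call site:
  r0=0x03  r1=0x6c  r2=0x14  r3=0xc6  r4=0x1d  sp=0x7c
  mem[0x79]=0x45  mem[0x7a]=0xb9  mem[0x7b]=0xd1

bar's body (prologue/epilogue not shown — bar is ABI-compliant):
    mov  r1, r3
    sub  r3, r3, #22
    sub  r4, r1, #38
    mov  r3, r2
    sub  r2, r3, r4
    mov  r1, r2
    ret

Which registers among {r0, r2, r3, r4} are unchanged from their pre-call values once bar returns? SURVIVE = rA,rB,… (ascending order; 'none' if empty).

SURVIVE = r0,r2,r3

prologue: push r2 → mem[0x7b]=0x14, sp=0x7b
prologue: push r3 → mem[0x7a]=0xc6, sp=0x7a
body[0] mov  r1, r3 → r1=0xc6
body[1] sub  r3, r3, #22 → r3=0xb0
body[2] sub  r4, r1, #38 → r4=0xa0
body[3] mov  r3, r2 → r3=0x14
body[4] sub  r2, r3, r4 → r2=0x74
body[5] mov  r1, r2 → r1=0x74
epilogue: pop r3=0xc6, sp=0x7b
epilogue: pop r2=0x14, sp=0x7c
r0: caller-saved, written=False
r2: callee-saved, written=True
r3: callee-saved, written=True
r4: caller-saved, written=True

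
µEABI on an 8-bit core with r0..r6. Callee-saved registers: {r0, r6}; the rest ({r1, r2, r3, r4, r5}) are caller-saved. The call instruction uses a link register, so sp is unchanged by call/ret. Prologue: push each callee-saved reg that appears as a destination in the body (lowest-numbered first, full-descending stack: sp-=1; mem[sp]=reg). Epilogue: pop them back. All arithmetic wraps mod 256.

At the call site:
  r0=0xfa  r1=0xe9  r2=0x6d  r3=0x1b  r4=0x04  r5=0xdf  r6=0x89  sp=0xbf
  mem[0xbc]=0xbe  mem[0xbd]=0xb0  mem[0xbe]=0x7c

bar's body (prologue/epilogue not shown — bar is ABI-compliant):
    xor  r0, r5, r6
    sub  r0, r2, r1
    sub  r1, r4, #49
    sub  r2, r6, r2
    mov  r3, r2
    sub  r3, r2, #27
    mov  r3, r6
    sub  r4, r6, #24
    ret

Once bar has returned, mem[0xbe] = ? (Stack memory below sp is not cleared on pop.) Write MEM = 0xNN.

prologue: push r0 → mem[0xbe]=0xfa, sp=0xbe
body[0] xor  r0, r5, r6 → r0=0x56
body[1] sub  r0, r2, r1 → r0=0x84
body[2] sub  r1, r4, #49 → r1=0xd3
body[3] sub  r2, r6, r2 → r2=0x1c
body[4] mov  r3, r2 → r3=0x1c
body[5] sub  r3, r2, #27 → r3=0x01
body[6] mov  r3, r6 → r3=0x89
body[7] sub  r4, r6, #24 → r4=0x71
epilogue: pop r0=0xfa, sp=0xbf
prologue pushed ['r0'] at ['0xbe']

MEM = 0xfa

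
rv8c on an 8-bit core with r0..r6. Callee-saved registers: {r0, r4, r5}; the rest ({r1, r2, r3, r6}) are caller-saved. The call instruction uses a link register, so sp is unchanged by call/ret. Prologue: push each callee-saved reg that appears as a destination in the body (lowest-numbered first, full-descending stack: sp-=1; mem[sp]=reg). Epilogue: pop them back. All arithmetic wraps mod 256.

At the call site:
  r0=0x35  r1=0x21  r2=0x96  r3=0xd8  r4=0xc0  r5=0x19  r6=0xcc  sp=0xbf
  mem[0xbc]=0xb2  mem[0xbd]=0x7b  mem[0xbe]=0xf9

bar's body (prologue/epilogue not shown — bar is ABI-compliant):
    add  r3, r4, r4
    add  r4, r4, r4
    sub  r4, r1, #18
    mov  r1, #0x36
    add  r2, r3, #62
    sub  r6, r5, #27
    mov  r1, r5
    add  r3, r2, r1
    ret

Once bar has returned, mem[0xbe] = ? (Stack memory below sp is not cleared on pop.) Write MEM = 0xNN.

MEM = 0xc0

prologue: push r4 → mem[0xbe]=0xc0, sp=0xbe
body[0] add  r3, r4, r4 → r3=0x80
body[1] add  r4, r4, r4 → r4=0x80
body[2] sub  r4, r1, #18 → r4=0x0f
body[3] mov  r1, #0x36 → r1=0x36
body[4] add  r2, r3, #62 → r2=0xbe
body[5] sub  r6, r5, #27 → r6=0xfe
body[6] mov  r1, r5 → r1=0x19
body[7] add  r3, r2, r1 → r3=0xd7
epilogue: pop r4=0xc0, sp=0xbf
prologue pushed ['r4'] at ['0xbe']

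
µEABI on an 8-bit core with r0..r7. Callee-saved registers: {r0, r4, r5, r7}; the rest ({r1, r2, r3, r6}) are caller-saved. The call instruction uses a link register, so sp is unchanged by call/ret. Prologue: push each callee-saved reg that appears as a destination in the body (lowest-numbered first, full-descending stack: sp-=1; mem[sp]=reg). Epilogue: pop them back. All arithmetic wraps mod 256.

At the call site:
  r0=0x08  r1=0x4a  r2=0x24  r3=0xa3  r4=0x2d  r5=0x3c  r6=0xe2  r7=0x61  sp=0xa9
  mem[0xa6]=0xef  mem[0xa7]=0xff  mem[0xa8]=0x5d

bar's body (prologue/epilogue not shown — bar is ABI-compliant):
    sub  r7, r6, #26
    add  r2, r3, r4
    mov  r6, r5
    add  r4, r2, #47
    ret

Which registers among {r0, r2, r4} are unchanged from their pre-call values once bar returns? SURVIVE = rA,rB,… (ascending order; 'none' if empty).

SURVIVE = r0,r4

prologue: push r4 → mem[0xa8]=0x2d, sp=0xa8
prologue: push r7 → mem[0xa7]=0x61, sp=0xa7
body[0] sub  r7, r6, #26 → r7=0xc8
body[1] add  r2, r3, r4 → r2=0xd0
body[2] mov  r6, r5 → r6=0x3c
body[3] add  r4, r2, #47 → r4=0xff
epilogue: pop r7=0x61, sp=0xa8
epilogue: pop r4=0x2d, sp=0xa9
r0: callee-saved, written=False
r2: caller-saved, written=True
r4: callee-saved, written=True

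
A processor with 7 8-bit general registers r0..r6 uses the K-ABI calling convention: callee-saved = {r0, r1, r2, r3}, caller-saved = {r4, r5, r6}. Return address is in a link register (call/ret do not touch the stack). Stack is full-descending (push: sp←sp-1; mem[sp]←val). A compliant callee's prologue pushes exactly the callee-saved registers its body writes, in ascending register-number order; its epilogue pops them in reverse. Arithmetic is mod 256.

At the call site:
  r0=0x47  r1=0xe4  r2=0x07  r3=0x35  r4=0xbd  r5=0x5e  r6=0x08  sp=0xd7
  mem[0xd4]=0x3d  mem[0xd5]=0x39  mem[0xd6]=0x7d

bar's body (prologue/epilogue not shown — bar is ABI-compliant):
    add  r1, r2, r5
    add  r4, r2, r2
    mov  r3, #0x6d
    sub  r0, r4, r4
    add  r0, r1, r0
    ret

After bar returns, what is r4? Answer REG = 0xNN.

prologue: push r0 → mem[0xd6]=0x47, sp=0xd6
prologue: push r1 → mem[0xd5]=0xe4, sp=0xd5
prologue: push r3 → mem[0xd4]=0x35, sp=0xd4
body[0] add  r1, r2, r5 → r1=0x65
body[1] add  r4, r2, r2 → r4=0x0e
body[2] mov  r3, #0x6d → r3=0x6d
body[3] sub  r0, r4, r4 → r0=0x00
body[4] add  r0, r1, r0 → r0=0x65
epilogue: pop r3=0x35, sp=0xd5
epilogue: pop r1=0xe4, sp=0xd6
epilogue: pop r0=0x47, sp=0xd7
r4 is caller-saved → body value

REG = 0x0e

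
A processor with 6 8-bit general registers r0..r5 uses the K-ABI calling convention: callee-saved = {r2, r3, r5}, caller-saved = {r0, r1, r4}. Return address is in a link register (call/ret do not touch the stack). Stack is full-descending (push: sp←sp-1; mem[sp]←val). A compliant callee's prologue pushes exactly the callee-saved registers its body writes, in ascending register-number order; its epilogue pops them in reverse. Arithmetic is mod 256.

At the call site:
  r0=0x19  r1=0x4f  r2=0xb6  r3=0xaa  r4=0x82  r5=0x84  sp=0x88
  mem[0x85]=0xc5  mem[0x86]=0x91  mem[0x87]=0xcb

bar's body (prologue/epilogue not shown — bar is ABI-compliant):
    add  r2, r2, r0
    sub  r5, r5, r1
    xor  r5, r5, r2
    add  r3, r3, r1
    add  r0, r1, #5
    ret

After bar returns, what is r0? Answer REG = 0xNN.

prologue: push r2 → mem[0x87]=0xb6, sp=0x87
prologue: push r3 → mem[0x86]=0xaa, sp=0x86
prologue: push r5 → mem[0x85]=0x84, sp=0x85
body[0] add  r2, r2, r0 → r2=0xcf
body[1] sub  r5, r5, r1 → r5=0x35
body[2] xor  r5, r5, r2 → r5=0xfa
body[3] add  r3, r3, r1 → r3=0xf9
body[4] add  r0, r1, #5 → r0=0x54
epilogue: pop r5=0x84, sp=0x86
epilogue: pop r3=0xaa, sp=0x87
epilogue: pop r2=0xb6, sp=0x88
r0 is caller-saved → body value

REG = 0x54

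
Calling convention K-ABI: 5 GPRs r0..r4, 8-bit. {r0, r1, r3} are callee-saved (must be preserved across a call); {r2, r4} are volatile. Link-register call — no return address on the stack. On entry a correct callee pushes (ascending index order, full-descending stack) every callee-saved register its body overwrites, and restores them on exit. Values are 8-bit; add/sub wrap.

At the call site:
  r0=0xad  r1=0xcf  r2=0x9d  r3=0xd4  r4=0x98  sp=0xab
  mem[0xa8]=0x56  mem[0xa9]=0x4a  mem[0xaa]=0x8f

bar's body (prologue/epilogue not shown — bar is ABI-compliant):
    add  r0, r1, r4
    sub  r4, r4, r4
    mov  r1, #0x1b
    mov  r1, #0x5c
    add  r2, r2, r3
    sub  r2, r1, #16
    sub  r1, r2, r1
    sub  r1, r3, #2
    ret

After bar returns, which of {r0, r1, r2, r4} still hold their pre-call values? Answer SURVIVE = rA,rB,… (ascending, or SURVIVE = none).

prologue: push r0 → mem[0xaa]=0xad, sp=0xaa
prologue: push r1 → mem[0xa9]=0xcf, sp=0xa9
body[0] add  r0, r1, r4 → r0=0x67
body[1] sub  r4, r4, r4 → r4=0x00
body[2] mov  r1, #0x1b → r1=0x1b
body[3] mov  r1, #0x5c → r1=0x5c
body[4] add  r2, r2, r3 → r2=0x71
body[5] sub  r2, r1, #16 → r2=0x4c
body[6] sub  r1, r2, r1 → r1=0xf0
body[7] sub  r1, r3, #2 → r1=0xd2
epilogue: pop r1=0xcf, sp=0xaa
epilogue: pop r0=0xad, sp=0xab
r0: callee-saved, written=True
r1: callee-saved, written=True
r2: caller-saved, written=True
r4: caller-saved, written=True

SURVIVE = r0,r1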